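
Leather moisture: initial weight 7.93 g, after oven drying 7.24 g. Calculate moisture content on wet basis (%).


8.7%

Moisture = 7.93 - 7.24 = 0.69 g
MC = 0.69 / 7.93 x 100 = 8.7%


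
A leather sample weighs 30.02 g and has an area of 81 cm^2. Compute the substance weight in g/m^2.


3706.2 g/m^2

Substance weight = mass / area x 10000
SW = 30.02 / 81 x 10000
SW = 3706.2 g/m^2


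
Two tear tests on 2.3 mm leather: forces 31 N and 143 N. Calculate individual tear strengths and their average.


Tear 1 = 13.5 N/mm
Tear 2 = 62.2 N/mm
Average = 37.9 N/mm


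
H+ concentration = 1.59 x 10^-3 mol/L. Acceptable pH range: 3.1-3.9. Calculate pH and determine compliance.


pH = 2.80
Compliant: No


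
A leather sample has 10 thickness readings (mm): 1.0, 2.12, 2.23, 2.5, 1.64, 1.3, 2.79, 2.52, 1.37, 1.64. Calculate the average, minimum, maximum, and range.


Sum = 19.11
Average = 19.11 / 10 = 1.91 mm
Minimum = 1.0 mm
Maximum = 2.79 mm
Range = 2.79 - 1.0 = 1.79 mm


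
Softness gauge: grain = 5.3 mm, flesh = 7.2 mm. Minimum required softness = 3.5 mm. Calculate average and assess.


Average softness = 6.25 mm
Meets requirement: Yes

Average = (5.3 + 7.2) / 2 = 6.25 mm
Minimum = 3.5 mm
Meets requirement: Yes


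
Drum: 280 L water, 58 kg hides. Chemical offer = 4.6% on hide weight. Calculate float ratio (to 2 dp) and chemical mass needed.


Float ratio = 280 / 58 = 4.83
Chemical = 58 x 4.6 / 100 = 2.668 kg


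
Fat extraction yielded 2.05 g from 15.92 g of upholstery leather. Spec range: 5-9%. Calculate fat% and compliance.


Fat% = 2.05 / 15.92 x 100 = 12.9%
Spec range: 5-9%
Compliant: No


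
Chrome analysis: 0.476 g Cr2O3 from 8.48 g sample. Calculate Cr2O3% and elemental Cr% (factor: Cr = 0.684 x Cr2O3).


Cr2O3 = 5.61%
Cr = 3.84%

Cr2O3% = 0.476 / 8.48 x 100 = 5.61%
Cr% = 5.61 x 0.684 = 3.84%


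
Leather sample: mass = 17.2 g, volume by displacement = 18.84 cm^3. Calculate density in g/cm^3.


Density = mass / volume
Density = 17.2 / 18.84 = 0.913 g/cm^3


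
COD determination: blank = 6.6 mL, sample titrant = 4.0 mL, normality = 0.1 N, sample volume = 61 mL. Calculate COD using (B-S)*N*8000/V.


COD = (6.6 - 4.0) x 0.1 x 8000 / 61
COD = 2.6 x 0.1 x 8000 / 61
COD = 34.1 mg/L


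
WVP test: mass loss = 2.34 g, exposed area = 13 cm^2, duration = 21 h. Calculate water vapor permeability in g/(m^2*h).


WVP = mass_loss / (area x time) x 10000
WVP = 2.34 / (13 x 21) x 10000
WVP = 2.34 / 273 x 10000 = 85.71 g/(m^2*h)


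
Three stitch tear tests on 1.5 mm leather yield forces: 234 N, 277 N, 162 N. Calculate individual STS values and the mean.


STS1 = 156.0 N/mm
STS2 = 184.7 N/mm
STS3 = 108.0 N/mm
Mean = 149.6 N/mm

STS1 = 234 / 1.5 = 156.0 N/mm
STS2 = 277 / 1.5 = 184.7 N/mm
STS3 = 162 / 1.5 = 108.0 N/mm
Mean = (156.0 + 184.7 + 108.0) / 3 = 149.6 N/mm


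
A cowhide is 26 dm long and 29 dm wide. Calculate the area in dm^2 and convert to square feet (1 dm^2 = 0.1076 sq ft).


Area = 26 x 29 = 754 dm^2
Conversion: 754 x 0.1076 = 81.13 sq ft


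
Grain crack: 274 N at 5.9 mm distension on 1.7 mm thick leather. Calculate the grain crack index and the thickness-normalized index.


Crack index = 46.4 N/mm
Normalized index = 27.3 N/mm per mm


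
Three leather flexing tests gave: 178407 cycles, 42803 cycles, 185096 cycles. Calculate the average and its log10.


Average = 135435 cycles
log10 = 5.13

Average = (178407 + 42803 + 185096) / 3 = 135435 cycles
log10(135435) = 5.13


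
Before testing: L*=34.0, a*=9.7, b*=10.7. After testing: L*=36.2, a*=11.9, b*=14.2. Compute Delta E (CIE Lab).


Delta E = 4.68


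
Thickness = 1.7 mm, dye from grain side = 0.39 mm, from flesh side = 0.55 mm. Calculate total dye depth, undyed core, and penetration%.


Total dyed = 0.94 mm
Undyed core = 0.76 mm
Penetration = 55.3%

Total dyed = 0.39 + 0.55 = 0.94 mm
Undyed core = 1.7 - 0.94 = 0.76 mm
Penetration = 0.94 / 1.7 x 100 = 55.3%


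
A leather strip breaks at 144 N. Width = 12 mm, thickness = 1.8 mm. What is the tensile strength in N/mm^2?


6.67 N/mm^2

Cross-sectional area = 12 x 1.8 = 21.6 mm^2
Tensile strength = 144 / 21.6 = 6.67 N/mm^2


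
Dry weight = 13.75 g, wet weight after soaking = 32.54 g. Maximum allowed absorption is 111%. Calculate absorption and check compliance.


WA = (32.54 - 13.75) / 13.75 x 100 = 136.7%
Maximum allowed: 111%
Compliant: No


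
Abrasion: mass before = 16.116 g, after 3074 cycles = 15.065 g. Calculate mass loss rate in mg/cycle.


Mass loss = 16.116 - 15.065 = 1.051 g
Rate = 1.051 / 3074 x 1000 = 0.342 mg/cycle


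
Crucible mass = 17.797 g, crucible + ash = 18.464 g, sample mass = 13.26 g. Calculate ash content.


Ash mass = 18.464 - 17.797 = 0.667 g
Ash% = 0.667 / 13.26 x 100 = 5.03%


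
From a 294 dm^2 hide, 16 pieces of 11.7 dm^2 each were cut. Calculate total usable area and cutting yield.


Total usable = 16 x 11.7 = 187.2 dm^2
Yield = 187.2 / 294 x 100 = 63.7%


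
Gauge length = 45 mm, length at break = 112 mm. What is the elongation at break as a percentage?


Extension = 112 - 45 = 67 mm
Elongation = 67 / 45 x 100 = 148.9%


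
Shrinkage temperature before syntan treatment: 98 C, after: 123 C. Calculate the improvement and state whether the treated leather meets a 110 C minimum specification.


Improvement = 123 - 98 = 25 C
Spec check: 123 C >= 110 C? Yes


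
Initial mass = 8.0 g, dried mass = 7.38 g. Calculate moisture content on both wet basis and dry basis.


Wet basis = 7.8%
Dry basis = 8.4%

Moisture lost = 8.0 - 7.38 = 0.62 g
Wet basis MC = 0.62 / 8.0 x 100 = 7.8%
Dry basis MC = 0.62 / 7.38 x 100 = 8.4%


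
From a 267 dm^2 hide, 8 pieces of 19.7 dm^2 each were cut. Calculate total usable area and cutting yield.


Usable area = 157.6 dm^2
Yield = 59.0%


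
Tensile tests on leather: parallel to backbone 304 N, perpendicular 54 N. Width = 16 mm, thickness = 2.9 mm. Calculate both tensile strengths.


Parallel = 6.55 N/mm^2
Perpendicular = 1.16 N/mm^2

Area = 16 x 2.9 = 46.4 mm^2
TS (parallel) = 304 / 46.4 = 6.55 N/mm^2
TS (perpendicular) = 54 / 46.4 = 1.16 N/mm^2


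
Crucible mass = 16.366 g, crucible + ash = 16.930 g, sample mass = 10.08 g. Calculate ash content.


Ash mass = 16.930 - 16.366 = 0.564 g
Ash% = 0.564 / 10.08 x 100 = 5.60%


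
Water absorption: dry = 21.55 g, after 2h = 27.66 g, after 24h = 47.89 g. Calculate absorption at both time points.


2h absorption = 28.4%
24h absorption = 122.2%


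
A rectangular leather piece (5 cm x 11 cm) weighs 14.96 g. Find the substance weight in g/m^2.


2720.0 g/m^2

Area = 5 x 11 = 55 cm^2
SW = 14.96 / 55 x 10000 = 2720.0 g/m^2


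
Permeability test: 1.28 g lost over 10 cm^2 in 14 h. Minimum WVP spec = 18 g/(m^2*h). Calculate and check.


WVP = 1.28 / (10 x 14) x 10000 = 91.43 g/(m^2*h)
Minimum: 18 g/(m^2*h)
Meets spec: Yes


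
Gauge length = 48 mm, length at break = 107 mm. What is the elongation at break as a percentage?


122.9%


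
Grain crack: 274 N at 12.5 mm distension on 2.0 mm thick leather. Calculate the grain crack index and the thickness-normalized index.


Crack index = 274 / 12.5 = 21.9 N/mm
Normalized = 21.9 / 2.0 = 11.0 N/mm per mm


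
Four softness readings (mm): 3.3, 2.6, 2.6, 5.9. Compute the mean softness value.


3.60 mm


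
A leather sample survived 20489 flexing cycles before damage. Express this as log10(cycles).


4.31


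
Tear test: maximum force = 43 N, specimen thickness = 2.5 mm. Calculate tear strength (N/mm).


Tear strength = force / thickness
Tear = 43 / 2.5 = 17.2 N/mm


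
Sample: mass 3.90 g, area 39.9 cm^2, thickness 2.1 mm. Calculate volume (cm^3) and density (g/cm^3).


Volume = 8.379 cm^3
Density = 0.465 g/cm^3

Thickness in cm = 2.1 / 10 = 0.21 cm
Volume = 39.9 x 0.21 = 8.379 cm^3
Density = 3.90 / 8.379 = 0.465 g/cm^3


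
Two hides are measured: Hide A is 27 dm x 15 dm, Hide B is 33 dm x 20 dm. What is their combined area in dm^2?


1065 dm^2


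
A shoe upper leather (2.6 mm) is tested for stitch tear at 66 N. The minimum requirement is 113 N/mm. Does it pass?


STS = 66 / 2.6 = 25.4 N/mm
Minimum required: 113 N/mm
Passes: No


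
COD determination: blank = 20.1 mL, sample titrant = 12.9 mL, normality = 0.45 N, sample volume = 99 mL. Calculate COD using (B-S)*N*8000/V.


261.8 mg/L


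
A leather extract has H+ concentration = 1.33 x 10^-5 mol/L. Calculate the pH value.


pH = -log10[H+]
pH = -log10(1.33 x 10^-5) = 4.88


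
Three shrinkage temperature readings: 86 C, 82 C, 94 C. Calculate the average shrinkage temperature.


87.3 C

Average = (86 + 82 + 94) / 3
Average = 262 / 3 = 87.3 C


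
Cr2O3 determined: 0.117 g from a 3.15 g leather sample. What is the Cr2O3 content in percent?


Cr2O3% = 0.117 / 3.15 x 100
Cr2O3% = 3.71%


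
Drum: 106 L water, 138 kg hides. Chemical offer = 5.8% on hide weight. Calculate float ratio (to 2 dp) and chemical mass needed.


Float ratio = 0.77
Chemical needed = 8.004 kg


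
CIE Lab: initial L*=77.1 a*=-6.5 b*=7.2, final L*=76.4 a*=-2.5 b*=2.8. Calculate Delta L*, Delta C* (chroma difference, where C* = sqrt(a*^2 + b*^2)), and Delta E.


Delta L* = -0.7
Delta C* = -5.95
Delta E = 5.99

Delta L* = 76.4 - 77.1 = -0.7
C1* = sqrt((-6.5)^2 + (7.2)^2) = 9.700
C2* = sqrt((-2.5)^2 + (2.8)^2) = 3.754
Delta C* = 3.754 - 9.700 = -5.95
Delta E = sqrt((-0.7)^2 + (4.0)^2 + (-4.4)^2) = 5.99


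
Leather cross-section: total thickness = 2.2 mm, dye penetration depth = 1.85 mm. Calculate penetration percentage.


84.1%

Penetration% = 1.85 / 2.2 x 100
Penetration = 84.1%


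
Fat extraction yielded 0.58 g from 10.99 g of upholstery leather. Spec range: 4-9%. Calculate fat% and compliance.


Fat% = 0.58 / 10.99 x 100 = 5.3%
Spec range: 4-9%
Compliant: Yes


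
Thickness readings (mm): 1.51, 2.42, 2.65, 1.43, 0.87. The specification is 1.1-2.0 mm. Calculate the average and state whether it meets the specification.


Sum = 8.88
Average = 8.88 / 5 = 1.78 mm
Specification range: 1.1 to 2.0 mm
Within spec: Yes


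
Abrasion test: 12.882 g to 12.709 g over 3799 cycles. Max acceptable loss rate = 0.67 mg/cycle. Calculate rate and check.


Rate = 0.046 mg/cycle
Passes: Yes

Loss = 12.882 - 12.709 = 0.173 g
Rate = 0.173 g / 3799 cycles x 1000 = 0.046 mg/cycle
Max = 0.67 mg/cycle
Passes: Yes


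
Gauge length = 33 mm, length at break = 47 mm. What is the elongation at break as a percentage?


Extension = 47 - 33 = 14 mm
Elongation = 14 / 33 x 100 = 42.4%


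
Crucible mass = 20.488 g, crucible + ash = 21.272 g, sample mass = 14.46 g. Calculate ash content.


Ash mass = 0.784 g
Ash content = 5.42%


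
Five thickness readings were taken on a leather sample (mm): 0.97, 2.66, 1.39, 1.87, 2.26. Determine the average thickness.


1.83 mm

Sum = 0.97 + 2.66 + 1.39 + 1.87 + 2.26 = 9.15
Average = 9.15 / 5 = 1.83 mm


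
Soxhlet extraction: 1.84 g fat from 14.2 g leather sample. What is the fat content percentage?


13.0%

Fat content = 1.84 / 14.2 x 100
Fat = 13.0%


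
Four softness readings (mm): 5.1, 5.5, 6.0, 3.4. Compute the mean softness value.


Sum = 5.1 + 5.5 + 6.0 + 3.4
Mean = 20.0 / 4 = 5.00 mm


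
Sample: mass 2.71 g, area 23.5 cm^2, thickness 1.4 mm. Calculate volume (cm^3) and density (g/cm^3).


Thickness in cm = 1.4 / 10 = 0.14 cm
Volume = 23.5 x 0.14 = 3.290 cm^3
Density = 2.71 / 3.290 = 0.824 g/cm^3


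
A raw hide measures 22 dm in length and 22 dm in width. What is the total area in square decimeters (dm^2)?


484 dm^2

Area = length x width
Area = 22 x 22 = 484 dm^2


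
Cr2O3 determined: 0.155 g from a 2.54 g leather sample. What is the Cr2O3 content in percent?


6.10%

Cr2O3% = 0.155 / 2.54 x 100
Cr2O3% = 6.10%


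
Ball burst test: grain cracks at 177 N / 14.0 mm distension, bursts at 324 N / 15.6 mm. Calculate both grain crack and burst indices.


Crack index = 177 / 14.0 = 12.6 N/mm
Burst index = 324 / 15.6 = 20.8 N/mm


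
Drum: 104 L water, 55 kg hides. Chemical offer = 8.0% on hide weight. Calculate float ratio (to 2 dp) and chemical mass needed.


Float ratio = 1.89
Chemical needed = 4.4 kg


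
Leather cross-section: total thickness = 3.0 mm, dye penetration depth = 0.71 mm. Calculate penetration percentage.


23.7%


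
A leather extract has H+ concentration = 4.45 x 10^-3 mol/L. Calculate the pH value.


pH = 2.35


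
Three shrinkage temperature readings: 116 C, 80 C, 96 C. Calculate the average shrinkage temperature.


Average = (116 + 80 + 96) / 3
Average = 292 / 3 = 97.3 C


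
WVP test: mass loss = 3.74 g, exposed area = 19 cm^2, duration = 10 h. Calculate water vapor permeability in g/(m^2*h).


196.84 g/(m^2*h)


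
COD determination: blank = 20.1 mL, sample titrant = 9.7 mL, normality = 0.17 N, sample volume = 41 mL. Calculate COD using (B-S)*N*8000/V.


345.0 mg/L

COD = (20.1 - 9.7) x 0.17 x 8000 / 41
COD = 10.4 x 0.17 x 8000 / 41
COD = 345.0 mg/L


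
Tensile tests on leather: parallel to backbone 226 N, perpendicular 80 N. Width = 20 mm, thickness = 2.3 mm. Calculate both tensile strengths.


Area = 20 x 2.3 = 46.0 mm^2
TS (parallel) = 226 / 46.0 = 4.91 N/mm^2
TS (perpendicular) = 80 / 46.0 = 1.74 N/mm^2


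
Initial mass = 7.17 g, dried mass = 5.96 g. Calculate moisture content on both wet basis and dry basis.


Wet basis = 16.9%
Dry basis = 20.3%

Moisture lost = 7.17 - 5.96 = 1.21 g
Wet basis MC = 1.21 / 7.17 x 100 = 16.9%
Dry basis MC = 1.21 / 5.96 x 100 = 20.3%


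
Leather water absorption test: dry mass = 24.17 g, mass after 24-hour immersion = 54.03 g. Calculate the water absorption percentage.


123.5%


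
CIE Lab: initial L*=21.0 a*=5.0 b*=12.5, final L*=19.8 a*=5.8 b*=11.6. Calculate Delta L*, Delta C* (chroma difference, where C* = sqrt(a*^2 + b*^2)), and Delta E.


Delta L* = -1.2
Delta C* = -0.49
Delta E = 1.70

Delta L* = 19.8 - 21.0 = -1.2
C1* = sqrt((5.0)^2 + (12.5)^2) = 13.463
C2* = sqrt((5.8)^2 + (11.6)^2) = 12.969
Delta C* = 12.969 - 13.463 = -0.49
Delta E = sqrt((-1.2)^2 + (0.8)^2 + (-0.9)^2) = 1.70


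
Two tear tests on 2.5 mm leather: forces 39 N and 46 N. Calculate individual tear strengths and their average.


Tear 1 = 39 / 2.5 = 15.6 N/mm
Tear 2 = 46 / 2.5 = 18.4 N/mm
Average = (15.6 + 18.4) / 2 = 17.0 N/mm


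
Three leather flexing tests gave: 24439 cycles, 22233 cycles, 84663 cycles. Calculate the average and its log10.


Average = (24439 + 22233 + 84663) / 3 = 43778 cycles
log10(43778) = 4.64


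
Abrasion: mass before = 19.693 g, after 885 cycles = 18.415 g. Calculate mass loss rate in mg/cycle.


Mass loss = 19.693 - 18.415 = 1.278 g
Rate = 1.278 / 885 x 1000 = 1.444 mg/cycle


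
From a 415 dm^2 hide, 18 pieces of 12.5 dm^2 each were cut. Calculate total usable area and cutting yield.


Total usable = 18 x 12.5 = 225.0 dm^2
Yield = 225.0 / 415 x 100 = 54.2%


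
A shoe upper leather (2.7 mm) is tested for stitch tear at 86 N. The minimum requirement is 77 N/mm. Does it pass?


STS = 86 / 2.7 = 31.9 N/mm
Minimum required: 77 N/mm
Passes: No


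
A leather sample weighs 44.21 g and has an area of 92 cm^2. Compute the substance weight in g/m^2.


4805.4 g/m^2


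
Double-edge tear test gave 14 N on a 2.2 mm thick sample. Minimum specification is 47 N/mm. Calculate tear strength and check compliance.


Tear strength = 14 / 2.2 = 6.4 N/mm
Required minimum = 47 N/mm
Compliant: No


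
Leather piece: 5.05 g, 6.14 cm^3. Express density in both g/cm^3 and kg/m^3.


0.822 g/cm^3
822 kg/m^3


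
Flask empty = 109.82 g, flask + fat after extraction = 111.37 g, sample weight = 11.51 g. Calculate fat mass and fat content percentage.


Fat mass = 111.37 - 109.82 = 1.55 g
Fat% = 1.55 / 11.51 x 100 = 13.5%


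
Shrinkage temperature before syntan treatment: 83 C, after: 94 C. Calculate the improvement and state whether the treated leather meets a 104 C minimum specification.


Improvement = 11 C
Meets 104 C spec: No


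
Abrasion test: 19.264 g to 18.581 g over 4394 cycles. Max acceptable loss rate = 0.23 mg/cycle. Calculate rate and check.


Loss = 19.264 - 18.581 = 0.683 g
Rate = 0.683 g / 4394 cycles x 1000 = 0.155 mg/cycle
Max = 0.23 mg/cycle
Passes: Yes


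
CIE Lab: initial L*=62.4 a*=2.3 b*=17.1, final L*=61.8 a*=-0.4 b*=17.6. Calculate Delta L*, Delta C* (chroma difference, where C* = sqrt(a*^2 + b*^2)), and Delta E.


Delta L* = -0.6
Delta C* = 0.35
Delta E = 2.81

Delta L* = 61.8 - 62.4 = -0.6
C1* = sqrt((2.3)^2 + (17.1)^2) = 17.254
C2* = sqrt((-0.4)^2 + (17.6)^2) = 17.605
Delta C* = 17.605 - 17.254 = 0.35
Delta E = sqrt((-0.6)^2 + (-2.7)^2 + (0.5)^2) = 2.81


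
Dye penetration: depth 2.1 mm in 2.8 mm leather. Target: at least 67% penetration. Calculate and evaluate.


Penetration = 2.1 / 2.8 x 100 = 75.0%
Target: 67%
Meets target: Yes


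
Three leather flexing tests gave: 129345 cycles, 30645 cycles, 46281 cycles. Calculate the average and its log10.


Average = (129345 + 30645 + 46281) / 3 = 68757 cycles
log10(68757) = 4.84


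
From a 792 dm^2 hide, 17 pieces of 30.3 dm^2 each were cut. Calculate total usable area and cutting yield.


Usable area = 515.1 dm^2
Yield = 65.0%


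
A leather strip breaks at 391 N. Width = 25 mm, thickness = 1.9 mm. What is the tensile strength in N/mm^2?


Cross-sectional area = 25 x 1.9 = 47.5 mm^2
Tensile strength = 391 / 47.5 = 8.23 N/mm^2


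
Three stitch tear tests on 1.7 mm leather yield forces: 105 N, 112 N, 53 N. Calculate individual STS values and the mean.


STS1 = 105 / 1.7 = 61.8 N/mm
STS2 = 112 / 1.7 = 65.9 N/mm
STS3 = 53 / 1.7 = 31.2 N/mm
Mean = (61.8 + 65.9 + 31.2) / 3 = 53.0 N/mm


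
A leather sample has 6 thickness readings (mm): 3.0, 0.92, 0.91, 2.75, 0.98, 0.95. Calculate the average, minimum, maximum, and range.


Sum = 9.51
Average = 9.51 / 6 = 1.59 mm
Minimum = 0.91 mm
Maximum = 3.0 mm
Range = 3.0 - 0.91 = 2.09 mm


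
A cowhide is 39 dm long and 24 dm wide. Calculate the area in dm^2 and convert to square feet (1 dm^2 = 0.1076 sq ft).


Area = 39 x 24 = 936 dm^2
Conversion: 936 x 0.1076 = 100.71 sq ft


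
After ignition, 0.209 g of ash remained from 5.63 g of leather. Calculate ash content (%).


Ash% = 0.209 / 5.63 x 100
Ash% = 3.71%


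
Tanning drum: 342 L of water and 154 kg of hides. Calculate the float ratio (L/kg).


2.2


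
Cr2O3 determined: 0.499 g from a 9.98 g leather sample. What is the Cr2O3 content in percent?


Cr2O3% = 0.499 / 9.98 x 100
Cr2O3% = 5.00%


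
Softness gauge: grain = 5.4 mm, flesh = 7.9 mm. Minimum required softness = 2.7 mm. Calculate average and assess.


Average = (5.4 + 7.9) / 2 = 6.65 mm
Minimum = 2.7 mm
Meets requirement: Yes


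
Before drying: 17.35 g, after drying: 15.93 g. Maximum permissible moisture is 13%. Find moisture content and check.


MC = (17.35 - 15.93) / 17.35 x 100 = 8.2%
Maximum: 13%
Acceptable: Yes


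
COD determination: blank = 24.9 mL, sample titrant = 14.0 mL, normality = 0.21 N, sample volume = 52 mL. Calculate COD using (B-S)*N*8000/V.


352.2 mg/L


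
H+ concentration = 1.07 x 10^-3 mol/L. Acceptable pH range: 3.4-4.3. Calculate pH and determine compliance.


pH = -log10(1.07 x 10^-3) = 2.97
Range: 3.4 to 4.3
Compliant: No


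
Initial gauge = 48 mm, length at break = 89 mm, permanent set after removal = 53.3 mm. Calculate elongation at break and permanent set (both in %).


Elongation at break = (89 - 48) / 48 x 100 = 85.4%
Permanent set = (53.3 - 48) / 48 x 100 = 11.0%


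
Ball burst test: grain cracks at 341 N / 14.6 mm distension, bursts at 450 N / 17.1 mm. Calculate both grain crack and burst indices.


Crack index = 341 / 14.6 = 23.4 N/mm
Burst index = 450 / 17.1 = 26.3 N/mm


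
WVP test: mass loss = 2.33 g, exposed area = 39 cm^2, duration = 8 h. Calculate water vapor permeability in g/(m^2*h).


74.68 g/(m^2*h)


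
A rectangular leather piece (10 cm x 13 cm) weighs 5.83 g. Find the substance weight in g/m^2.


Area = 10 x 13 = 130 cm^2
SW = 5.83 / 130 x 10000 = 448.5 g/m^2


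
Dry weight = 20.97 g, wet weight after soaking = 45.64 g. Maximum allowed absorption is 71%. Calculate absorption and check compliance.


Absorption = 117.6%
Compliant: No

WA = (45.64 - 20.97) / 20.97 x 100 = 117.6%
Maximum allowed: 71%
Compliant: No


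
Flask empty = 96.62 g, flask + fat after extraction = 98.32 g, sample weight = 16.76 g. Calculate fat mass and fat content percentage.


Fat mass = 1.70 g
Fat content = 10.1%


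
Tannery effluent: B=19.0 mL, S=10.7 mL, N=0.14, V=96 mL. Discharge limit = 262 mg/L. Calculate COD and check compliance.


COD = 96.8 mg/L
Compliant: Yes

COD = (19.0 - 10.7) x 0.14 x 8000 / 96 = 96.8 mg/L
Limit: 262 mg/L
Compliant: Yes


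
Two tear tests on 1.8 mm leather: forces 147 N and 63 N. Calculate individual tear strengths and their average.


Tear 1 = 81.7 N/mm
Tear 2 = 35.0 N/mm
Average = 58.4 N/mm


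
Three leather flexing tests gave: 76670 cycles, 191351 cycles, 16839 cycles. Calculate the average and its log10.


Average = (76670 + 191351 + 16839) / 3 = 94953 cycles
log10(94953) = 4.98


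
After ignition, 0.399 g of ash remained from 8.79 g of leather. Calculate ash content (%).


4.54%

Ash% = 0.399 / 8.79 x 100
Ash% = 4.54%


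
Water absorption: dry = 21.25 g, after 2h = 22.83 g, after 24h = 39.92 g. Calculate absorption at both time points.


WA (2h) = (22.83 - 21.25) / 21.25 x 100 = 7.4%
WA (24h) = (39.92 - 21.25) / 21.25 x 100 = 87.9%


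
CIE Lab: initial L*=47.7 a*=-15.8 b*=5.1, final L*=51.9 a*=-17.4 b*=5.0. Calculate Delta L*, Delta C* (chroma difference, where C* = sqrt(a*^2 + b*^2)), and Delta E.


Delta L* = 4.2
Delta C* = 1.50
Delta E = 4.50


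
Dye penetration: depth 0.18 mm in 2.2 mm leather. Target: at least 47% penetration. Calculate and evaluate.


Penetration = 8.2%
Meets target: No


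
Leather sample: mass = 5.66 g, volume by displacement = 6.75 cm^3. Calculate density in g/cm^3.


0.839 g/cm^3


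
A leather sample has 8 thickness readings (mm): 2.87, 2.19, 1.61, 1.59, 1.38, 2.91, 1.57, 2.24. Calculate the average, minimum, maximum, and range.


Sum = 16.36
Average = 16.36 / 8 = 2.05 mm
Minimum = 1.38 mm
Maximum = 2.91 mm
Range = 2.91 - 1.38 = 1.53 mm


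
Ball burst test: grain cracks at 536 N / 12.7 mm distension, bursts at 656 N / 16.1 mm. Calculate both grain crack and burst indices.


Crack index = 42.2 N/mm
Burst index = 40.7 N/mm


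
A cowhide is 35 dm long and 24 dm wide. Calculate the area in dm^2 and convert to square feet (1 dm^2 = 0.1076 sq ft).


Area = 35 x 24 = 840 dm^2
Conversion: 840 x 0.1076 = 90.38 sq ft


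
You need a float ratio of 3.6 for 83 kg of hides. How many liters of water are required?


298.8 L

Water = hide weight x target ratio
Water = 83 x 3.6 = 298.8 L


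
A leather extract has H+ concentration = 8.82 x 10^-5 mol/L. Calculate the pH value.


pH = 4.05

pH = -log10[H+]
pH = -log10(8.82 x 10^-5) = 4.05


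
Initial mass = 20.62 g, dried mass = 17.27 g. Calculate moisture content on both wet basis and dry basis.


Wet basis = 16.2%
Dry basis = 19.4%

Moisture lost = 20.62 - 17.27 = 3.35 g
Wet basis MC = 3.35 / 20.62 x 100 = 16.2%
Dry basis MC = 3.35 / 17.27 x 100 = 19.4%


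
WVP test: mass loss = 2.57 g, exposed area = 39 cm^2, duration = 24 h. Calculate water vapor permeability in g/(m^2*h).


27.46 g/(m^2*h)


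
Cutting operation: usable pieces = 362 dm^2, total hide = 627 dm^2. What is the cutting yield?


Yield = usable / total x 100
Yield = 362 / 627 x 100 = 57.7%


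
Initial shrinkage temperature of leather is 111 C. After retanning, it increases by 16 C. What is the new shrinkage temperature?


New Ts = 111 + 16 = 127 C


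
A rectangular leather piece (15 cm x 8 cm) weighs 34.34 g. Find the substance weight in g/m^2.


2861.7 g/m^2


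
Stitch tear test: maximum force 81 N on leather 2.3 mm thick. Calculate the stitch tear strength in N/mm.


35.2 N/mm


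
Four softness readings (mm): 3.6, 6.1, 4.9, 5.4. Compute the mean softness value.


5.00 mm

Sum = 3.6 + 6.1 + 4.9 + 5.4
Mean = 20.0 / 4 = 5.00 mm


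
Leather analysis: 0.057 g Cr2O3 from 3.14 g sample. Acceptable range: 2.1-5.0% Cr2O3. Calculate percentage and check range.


Cr2O3 = 1.82%
Within range: No

Cr2O3% = 0.057 / 3.14 x 100 = 1.82%
Acceptable range: 2.1 to 5.0%
Within range: No


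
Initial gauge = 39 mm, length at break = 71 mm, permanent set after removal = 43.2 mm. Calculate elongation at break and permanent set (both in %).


Elongation at break = 82.1%
Permanent set = 10.8%

Elongation at break = (71 - 39) / 39 x 100 = 82.1%
Permanent set = (43.2 - 39) / 39 x 100 = 10.8%


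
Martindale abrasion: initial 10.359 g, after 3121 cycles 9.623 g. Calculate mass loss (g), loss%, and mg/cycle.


Loss = 10.359 - 9.623 = 0.736 g
Loss% = 0.736 / 10.359 x 100 = 7.10%
Rate = 0.736 / 3121 x 1000 = 0.236 mg/cycle


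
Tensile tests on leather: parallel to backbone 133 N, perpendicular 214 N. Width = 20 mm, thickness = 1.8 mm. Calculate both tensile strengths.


Parallel = 3.69 N/mm^2
Perpendicular = 5.94 N/mm^2


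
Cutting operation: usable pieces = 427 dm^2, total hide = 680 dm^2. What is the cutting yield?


62.8%


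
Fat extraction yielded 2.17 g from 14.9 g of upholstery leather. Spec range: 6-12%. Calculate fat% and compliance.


Fat content = 14.6%
Compliant: No


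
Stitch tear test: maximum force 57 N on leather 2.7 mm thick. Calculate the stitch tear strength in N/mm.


Stitch tear strength = force / thickness
STS = 57 / 2.7 = 21.1 N/mm


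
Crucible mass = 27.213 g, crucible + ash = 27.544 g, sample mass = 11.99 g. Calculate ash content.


Ash mass = 0.331 g
Ash content = 2.76%

Ash mass = 27.544 - 27.213 = 0.331 g
Ash% = 0.331 / 11.99 x 100 = 2.76%


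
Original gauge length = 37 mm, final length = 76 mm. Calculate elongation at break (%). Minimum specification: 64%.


Extension = 76 - 37 = 39 mm
Elongation = 39 / 37 x 100 = 105.4%
Minimum required: 64%
Meets specification: Yes


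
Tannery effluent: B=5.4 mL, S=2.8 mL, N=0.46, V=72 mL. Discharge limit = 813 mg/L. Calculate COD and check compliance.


COD = 132.9 mg/L
Compliant: Yes

COD = (5.4 - 2.8) x 0.46 x 8000 / 72 = 132.9 mg/L
Limit: 813 mg/L
Compliant: Yes


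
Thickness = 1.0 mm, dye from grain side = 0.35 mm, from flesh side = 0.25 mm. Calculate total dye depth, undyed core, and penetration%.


Total dyed = 0.60 mm
Undyed core = 0.40 mm
Penetration = 60.0%

Total dyed = 0.35 + 0.25 = 0.60 mm
Undyed core = 1.0 - 0.60 = 0.40 mm
Penetration = 0.60 / 1.0 x 100 = 60.0%


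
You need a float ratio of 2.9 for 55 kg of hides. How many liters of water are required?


159.5 L

Water = hide weight x target ratio
Water = 55 x 2.9 = 159.5 L


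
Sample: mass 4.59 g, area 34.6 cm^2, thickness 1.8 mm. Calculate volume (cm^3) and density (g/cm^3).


Volume = 6.228 cm^3
Density = 0.737 g/cm^3

Thickness in cm = 1.8 / 10 = 0.18 cm
Volume = 34.6 x 0.18 = 6.228 cm^3
Density = 4.59 / 6.228 = 0.737 g/cm^3


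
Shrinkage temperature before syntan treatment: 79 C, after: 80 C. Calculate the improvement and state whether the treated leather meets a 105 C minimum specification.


Improvement = 1 C
Meets 105 C spec: No


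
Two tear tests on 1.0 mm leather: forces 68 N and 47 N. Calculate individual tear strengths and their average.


Tear 1 = 68 / 1.0 = 68.0 N/mm
Tear 2 = 47 / 1.0 = 47.0 N/mm
Average = (68.0 + 47.0) / 2 = 57.5 N/mm


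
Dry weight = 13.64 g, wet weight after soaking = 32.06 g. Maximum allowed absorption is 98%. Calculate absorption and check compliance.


WA = (32.06 - 13.64) / 13.64 x 100 = 135.0%
Maximum allowed: 98%
Compliant: No


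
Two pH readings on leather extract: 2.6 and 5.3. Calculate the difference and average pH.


Difference = 2.7
Average pH = 3.95

Difference = |2.6 - 5.3| = 2.7
Average = (2.6 + 5.3) / 2 = 3.95


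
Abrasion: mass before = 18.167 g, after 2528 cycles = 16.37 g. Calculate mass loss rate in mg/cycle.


0.711 mg/cycle


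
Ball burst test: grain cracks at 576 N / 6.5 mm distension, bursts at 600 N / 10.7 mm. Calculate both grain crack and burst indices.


Crack index = 88.6 N/mm
Burst index = 56.1 N/mm


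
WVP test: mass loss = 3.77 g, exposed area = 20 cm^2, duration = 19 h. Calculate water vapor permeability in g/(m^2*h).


99.21 g/(m^2*h)


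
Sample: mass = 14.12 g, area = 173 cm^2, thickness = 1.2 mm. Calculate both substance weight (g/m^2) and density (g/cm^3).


SW = 14.12 / 173 x 10000 = 816.2 g/m^2
Volume = 173 x 1.2 / 10 = 20.76 cm^3
Density = 14.12 / 20.76 = 0.680 g/cm^3


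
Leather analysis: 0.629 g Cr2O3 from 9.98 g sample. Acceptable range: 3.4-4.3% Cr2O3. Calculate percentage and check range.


Cr2O3% = 0.629 / 9.98 x 100 = 6.30%
Acceptable range: 3.4 to 4.3%
Within range: No


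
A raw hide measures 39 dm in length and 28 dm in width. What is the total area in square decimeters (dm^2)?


Area = length x width
Area = 39 x 28 = 1092 dm^2


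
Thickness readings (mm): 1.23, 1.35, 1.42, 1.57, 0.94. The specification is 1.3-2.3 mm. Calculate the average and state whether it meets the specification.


Average = 1.30 mm
Within specification: Yes


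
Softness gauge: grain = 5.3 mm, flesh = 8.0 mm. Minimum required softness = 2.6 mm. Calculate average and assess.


Average = (5.3 + 8.0) / 2 = 6.65 mm
Minimum = 2.6 mm
Meets requirement: Yes


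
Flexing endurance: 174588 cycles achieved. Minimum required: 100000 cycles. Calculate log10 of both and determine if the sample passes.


Achieved: log10 = 5.24
Required: log10 = 5.00
Passes: Yes

log10(174588) = 5.24
log10(100000) = 5.00
Passes: Yes


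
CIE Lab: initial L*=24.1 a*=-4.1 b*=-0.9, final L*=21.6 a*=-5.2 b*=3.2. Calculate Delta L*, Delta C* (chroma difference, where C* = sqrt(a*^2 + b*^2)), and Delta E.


Delta L* = -2.5
Delta C* = 1.91
Delta E = 4.93


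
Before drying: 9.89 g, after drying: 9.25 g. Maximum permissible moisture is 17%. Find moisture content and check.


MC = (9.89 - 9.25) / 9.89 x 100 = 6.5%
Maximum: 17%
Acceptable: Yes


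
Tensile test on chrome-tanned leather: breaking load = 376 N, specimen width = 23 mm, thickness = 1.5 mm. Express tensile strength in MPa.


10.90 MPa


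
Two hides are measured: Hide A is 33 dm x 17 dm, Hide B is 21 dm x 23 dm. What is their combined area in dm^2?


Hide A area = 33 x 17 = 561 dm^2
Hide B area = 21 x 23 = 483 dm^2
Total = 561 + 483 = 1044 dm^2


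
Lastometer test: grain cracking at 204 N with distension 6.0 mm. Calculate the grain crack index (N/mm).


Grain crack index = force / distension
Index = 204 / 6.0 = 34.0 N/mm


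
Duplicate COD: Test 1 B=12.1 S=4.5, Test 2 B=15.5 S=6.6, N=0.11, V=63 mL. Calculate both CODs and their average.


COD1 = 106.2 mg/L
COD2 = 124.3 mg/L
Average = 115.3 mg/L


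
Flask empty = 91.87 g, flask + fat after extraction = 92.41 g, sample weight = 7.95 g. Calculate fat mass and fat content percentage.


Fat mass = 0.54 g
Fat content = 6.8%

Fat mass = 92.41 - 91.87 = 0.54 g
Fat% = 0.54 / 7.95 x 100 = 6.8%


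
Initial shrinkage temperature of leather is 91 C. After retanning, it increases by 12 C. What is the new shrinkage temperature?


New Ts = 91 + 12 = 103 C


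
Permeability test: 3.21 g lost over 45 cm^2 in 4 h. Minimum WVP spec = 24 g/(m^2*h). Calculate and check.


WVP = 178.33 g/(m^2*h)
Meets specification: Yes

WVP = 3.21 / (45 x 4) x 10000 = 178.33 g/(m^2*h)
Minimum: 24 g/(m^2*h)
Meets spec: Yes


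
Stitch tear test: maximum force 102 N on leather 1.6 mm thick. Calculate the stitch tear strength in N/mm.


Stitch tear strength = force / thickness
STS = 102 / 1.6 = 63.8 N/mm


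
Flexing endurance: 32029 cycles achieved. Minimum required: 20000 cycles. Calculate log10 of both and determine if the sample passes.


log10(32029) = 4.51
log10(20000) = 4.30
Passes: Yes


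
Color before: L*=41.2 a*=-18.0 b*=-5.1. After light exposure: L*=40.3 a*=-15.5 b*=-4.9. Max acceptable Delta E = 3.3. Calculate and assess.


dL = -0.9, da = 2.5, db = 0.2
dE = sqrt((-0.9)^2 + (2.5)^2 + (0.2)^2) = 2.66
Max = 3.3
Passes: Yes


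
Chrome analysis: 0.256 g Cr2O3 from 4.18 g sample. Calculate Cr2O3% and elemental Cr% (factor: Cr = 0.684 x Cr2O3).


Cr2O3% = 0.256 / 4.18 x 100 = 6.12%
Cr% = 6.12 x 0.684 = 4.19%


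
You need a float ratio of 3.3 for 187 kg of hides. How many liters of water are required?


Water = hide weight x target ratio
Water = 187 x 3.3 = 617.1 L


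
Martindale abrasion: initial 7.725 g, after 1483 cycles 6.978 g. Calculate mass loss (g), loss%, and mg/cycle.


Mass loss = 0.747 g
Loss = 9.67%
Rate = 0.504 mg/cycle


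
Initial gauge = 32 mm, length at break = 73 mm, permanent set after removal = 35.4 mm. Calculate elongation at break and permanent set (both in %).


Elongation at break = (73 - 32) / 32 x 100 = 128.1%
Permanent set = (35.4 - 32) / 32 x 100 = 10.6%


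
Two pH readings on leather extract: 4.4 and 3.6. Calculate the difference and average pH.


Difference = 0.8
Average pH = 4.00


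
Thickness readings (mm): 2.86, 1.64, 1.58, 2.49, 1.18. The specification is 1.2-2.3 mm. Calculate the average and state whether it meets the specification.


Sum = 9.75
Average = 9.75 / 5 = 1.95 mm
Specification range: 1.2 to 2.3 mm
Within spec: Yes


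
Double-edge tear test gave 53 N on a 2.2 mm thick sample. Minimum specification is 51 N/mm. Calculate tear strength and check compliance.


Tear strength = 53 / 2.2 = 24.1 N/mm
Required minimum = 51 N/mm
Compliant: No


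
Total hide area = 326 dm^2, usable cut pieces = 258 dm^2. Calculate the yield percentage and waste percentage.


Yield = 258 / 326 x 100 = 79.1%
Waste = 326 - 258 = 68 dm^2
Waste% = 100 - 79.1 = 20.9%


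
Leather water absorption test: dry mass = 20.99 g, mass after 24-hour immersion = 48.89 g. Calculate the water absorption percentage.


Water absorbed = 48.89 - 20.99 = 27.90 g
WA% = 27.90 / 20.99 x 100 = 132.9%


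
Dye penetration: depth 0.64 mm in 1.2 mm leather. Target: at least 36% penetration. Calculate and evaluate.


Penetration = 0.64 / 1.2 x 100 = 53.3%
Target: 36%
Meets target: Yes


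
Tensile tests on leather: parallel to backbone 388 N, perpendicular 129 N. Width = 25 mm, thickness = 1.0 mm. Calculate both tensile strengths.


Area = 25 x 1.0 = 25.0 mm^2
TS (parallel) = 388 / 25.0 = 15.52 N/mm^2
TS (perpendicular) = 129 / 25.0 = 5.16 N/mm^2


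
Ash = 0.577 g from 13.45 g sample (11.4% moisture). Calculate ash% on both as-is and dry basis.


As-is ash = 4.29%
Dry-basis ash = 4.84%

As-is ash% = 0.577 / 13.45 x 100 = 4.29%
Dry mass = 13.45 x (100 - 11.4) / 100 = 11.9167 g
Dry-basis ash% = 0.577 / 11.9167 x 100 = 4.84%


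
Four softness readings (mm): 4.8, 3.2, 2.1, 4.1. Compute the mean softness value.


3.55 mm

Sum = 4.8 + 3.2 + 2.1 + 4.1
Mean = 14.2 / 4 = 3.55 mm


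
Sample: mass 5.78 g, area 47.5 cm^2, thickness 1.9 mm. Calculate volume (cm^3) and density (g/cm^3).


Thickness in cm = 1.9 / 10 = 0.19 cm
Volume = 47.5 x 0.19 = 9.025 cm^3
Density = 5.78 / 9.025 = 0.640 g/cm^3


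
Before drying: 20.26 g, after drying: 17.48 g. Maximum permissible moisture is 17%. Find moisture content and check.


MC = (20.26 - 17.48) / 20.26 x 100 = 13.7%
Maximum: 17%
Acceptable: Yes


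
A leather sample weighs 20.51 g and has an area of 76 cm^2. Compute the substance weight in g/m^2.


2698.7 g/m^2

Substance weight = mass / area x 10000
SW = 20.51 / 76 x 10000
SW = 2698.7 g/m^2


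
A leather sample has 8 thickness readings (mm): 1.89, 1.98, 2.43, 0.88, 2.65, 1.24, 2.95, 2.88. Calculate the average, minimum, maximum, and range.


Average = 2.11 mm
Min = 0.88 mm
Max = 2.95 mm
Range = 2.07 mm


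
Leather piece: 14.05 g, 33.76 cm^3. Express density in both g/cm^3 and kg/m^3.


Density = 14.05 / 33.76 = 0.416 g/cm^3
Convert: 0.416 x 1000 = 416 kg/m^3


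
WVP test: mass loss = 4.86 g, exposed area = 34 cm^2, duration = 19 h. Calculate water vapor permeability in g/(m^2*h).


WVP = mass_loss / (area x time) x 10000
WVP = 4.86 / (34 x 19) x 10000
WVP = 4.86 / 646 x 10000 = 75.23 g/(m^2*h)


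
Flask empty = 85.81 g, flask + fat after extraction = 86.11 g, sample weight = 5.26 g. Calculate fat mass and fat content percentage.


Fat mass = 0.30 g
Fat content = 5.7%


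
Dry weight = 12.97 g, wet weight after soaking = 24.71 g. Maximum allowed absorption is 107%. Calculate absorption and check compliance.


WA = (24.71 - 12.97) / 12.97 x 100 = 90.5%
Maximum allowed: 107%
Compliant: Yes


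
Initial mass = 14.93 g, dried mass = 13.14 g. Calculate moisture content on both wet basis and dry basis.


Wet basis = 12.0%
Dry basis = 13.6%

Moisture lost = 14.93 - 13.14 = 1.79 g
Wet basis MC = 1.79 / 14.93 x 100 = 12.0%
Dry basis MC = 1.79 / 13.14 x 100 = 13.6%


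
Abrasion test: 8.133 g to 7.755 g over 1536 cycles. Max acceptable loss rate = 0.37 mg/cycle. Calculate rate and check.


Rate = 0.246 mg/cycle
Passes: Yes


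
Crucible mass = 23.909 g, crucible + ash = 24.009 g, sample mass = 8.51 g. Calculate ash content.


Ash mass = 0.100 g
Ash content = 1.18%

Ash mass = 24.009 - 23.909 = 0.100 g
Ash% = 0.100 / 8.51 x 100 = 1.18%


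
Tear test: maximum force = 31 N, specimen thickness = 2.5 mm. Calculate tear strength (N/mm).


Tear strength = force / thickness
Tear = 31 / 2.5 = 12.4 N/mm


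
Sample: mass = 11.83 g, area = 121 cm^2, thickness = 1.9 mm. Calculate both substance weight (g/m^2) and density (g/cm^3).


Substance weight = 977.7 g/m^2
Density = 0.515 g/cm^3


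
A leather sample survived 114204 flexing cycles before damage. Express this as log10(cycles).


5.06

log10(114204) = 5.06


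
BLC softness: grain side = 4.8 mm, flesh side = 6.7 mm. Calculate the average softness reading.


5.75 mm


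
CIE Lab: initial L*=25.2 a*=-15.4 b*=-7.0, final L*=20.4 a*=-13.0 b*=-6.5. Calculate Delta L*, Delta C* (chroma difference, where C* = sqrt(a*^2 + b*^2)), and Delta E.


Delta L* = 20.4 - 25.2 = -4.8
C1* = sqrt((-15.4)^2 + (-7.0)^2) = 16.916
C2* = sqrt((-13.0)^2 + (-6.5)^2) = 14.534
Delta C* = 14.534 - 16.916 = -2.38
Delta E = sqrt((-4.8)^2 + (2.4)^2 + (0.5)^2) = 5.39


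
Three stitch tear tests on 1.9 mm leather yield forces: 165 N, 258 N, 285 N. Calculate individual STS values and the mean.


STS1 = 86.8 N/mm
STS2 = 135.8 N/mm
STS3 = 150.0 N/mm
Mean = 124.2 N/mm

STS1 = 165 / 1.9 = 86.8 N/mm
STS2 = 258 / 1.9 = 135.8 N/mm
STS3 = 285 / 1.9 = 150.0 N/mm
Mean = (86.8 + 135.8 + 150.0) / 3 = 124.2 N/mm


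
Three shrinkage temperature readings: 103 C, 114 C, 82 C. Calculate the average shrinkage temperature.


99.7 C

Average = (103 + 114 + 82) / 3
Average = 299 / 3 = 99.7 C


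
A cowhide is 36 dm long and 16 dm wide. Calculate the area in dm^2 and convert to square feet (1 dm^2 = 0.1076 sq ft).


Area = 36 x 16 = 576 dm^2
Conversion: 576 x 0.1076 = 61.98 sq ft


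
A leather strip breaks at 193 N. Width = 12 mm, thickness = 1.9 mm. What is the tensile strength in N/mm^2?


Cross-sectional area = 12 x 1.9 = 22.8 mm^2
Tensile strength = 193 / 22.8 = 8.46 N/mm^2


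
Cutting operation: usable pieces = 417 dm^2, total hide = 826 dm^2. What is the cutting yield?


50.5%

Yield = usable / total x 100
Yield = 417 / 826 x 100 = 50.5%
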